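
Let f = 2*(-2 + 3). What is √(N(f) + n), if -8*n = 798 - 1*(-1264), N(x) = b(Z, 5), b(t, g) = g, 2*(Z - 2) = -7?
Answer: I*√1011/2 ≈ 15.898*I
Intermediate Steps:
Z = -3/2 (Z = 2 + (½)*(-7) = 2 - 7/2 = -3/2 ≈ -1.5000)
f = 2 (f = 2*1 = 2)
N(x) = 5
n = -1031/4 (n = -(798 - 1*(-1264))/8 = -(798 + 1264)/8 = -⅛*2062 = -1031/4 ≈ -257.75)
√(N(f) + n) = √(5 - 1031/4) = √(-1011/4) = I*√1011/2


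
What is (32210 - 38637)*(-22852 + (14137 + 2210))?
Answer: 41807635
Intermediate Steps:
(32210 - 38637)*(-22852 + (14137 + 2210)) = -6427*(-22852 + 16347) = -6427*(-6505) = 41807635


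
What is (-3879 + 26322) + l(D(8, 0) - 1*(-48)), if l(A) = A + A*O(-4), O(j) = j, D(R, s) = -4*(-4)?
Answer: 22251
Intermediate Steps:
D(R, s) = 16
l(A) = -3*A (l(A) = A + A*(-4) = A - 4*A = -3*A)
(-3879 + 26322) + l(D(8, 0) - 1*(-48)) = (-3879 + 26322) - 3*(16 - 1*(-48)) = 22443 - 3*(16 + 48) = 22443 - 3*64 = 22443 - 192 = 22251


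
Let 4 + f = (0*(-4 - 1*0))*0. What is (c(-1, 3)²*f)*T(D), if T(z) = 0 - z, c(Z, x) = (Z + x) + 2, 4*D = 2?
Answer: 32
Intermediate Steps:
D = ½ (D = (¼)*2 = ½ ≈ 0.50000)
c(Z, x) = 2 + Z + x
f = -4 (f = -4 + (0*(-4 - 1*0))*0 = -4 + (0*(-4 + 0))*0 = -4 + (0*(-4))*0 = -4 + 0*0 = -4 + 0 = -4)
T(z) = -z
(c(-1, 3)²*f)*T(D) = ((2 - 1 + 3)²*(-4))*(-1*½) = (4²*(-4))*(-½) = (16*(-4))*(-½) = -64*(-½) = 32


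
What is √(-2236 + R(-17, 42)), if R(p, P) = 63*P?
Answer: √410 ≈ 20.248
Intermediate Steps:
√(-2236 + R(-17, 42)) = √(-2236 + 63*42) = √(-2236 + 2646) = √410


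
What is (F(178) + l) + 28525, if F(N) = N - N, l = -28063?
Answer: 462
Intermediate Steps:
F(N) = 0
(F(178) + l) + 28525 = (0 - 28063) + 28525 = -28063 + 28525 = 462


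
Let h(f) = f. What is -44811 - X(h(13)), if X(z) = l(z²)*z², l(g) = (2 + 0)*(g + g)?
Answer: -159055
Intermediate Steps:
l(g) = 4*g (l(g) = 2*(2*g) = 4*g)
X(z) = 4*z⁴ (X(z) = (4*z²)*z² = 4*z⁴)
-44811 - X(h(13)) = -44811 - 4*13⁴ = -44811 - 4*28561 = -44811 - 1*114244 = -44811 - 114244 = -159055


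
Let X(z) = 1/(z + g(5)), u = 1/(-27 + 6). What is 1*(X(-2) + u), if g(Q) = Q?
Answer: 2/7 ≈ 0.28571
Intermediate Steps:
u = -1/21 (u = 1/(-21) = -1/21 ≈ -0.047619)
X(z) = 1/(5 + z) (X(z) = 1/(z + 5) = 1/(5 + z))
1*(X(-2) + u) = 1*(1/(5 - 2) - 1/21) = 1*(1/3 - 1/21) = 1*(2/7) = 2/7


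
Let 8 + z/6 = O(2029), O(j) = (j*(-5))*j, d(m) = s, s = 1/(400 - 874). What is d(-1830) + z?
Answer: -58541501773/474 ≈ -1.2351e+8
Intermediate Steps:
s = -1/474 (s = 1/(-474) = -1/474 ≈ -0.0021097)
d(m) = -1/474
O(j) = -5*j² (O(j) = (-5*j)*j = -5*j²)
z = -123505278 (z = -48 + 6*(-5*2029²) = -48 + 6*(-5*4116841) = -48 + 6*(-20584205) = -48 - 123505230 = -123505278)
d(-1830) + z = -1/474 - 123505278 = -58541501773/474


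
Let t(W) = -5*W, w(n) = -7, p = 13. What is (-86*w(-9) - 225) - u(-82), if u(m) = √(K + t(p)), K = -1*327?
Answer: 377 - 14*I*√2 ≈ 377.0 - 19.799*I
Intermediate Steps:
K = -327
u(m) = 14*I*√2 (u(m) = √(-327 - 5*13) = √(-327 - 65) = √(-392) = 14*I*√2)
(-86*w(-9) - 225) - u(-82) = (-86*(-7) - 225) - 14*I*√2 = (602 - 225) - 14*I*√2 = 377 - 14*I*√2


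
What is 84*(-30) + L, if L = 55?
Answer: -2465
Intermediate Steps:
84*(-30) + L = 84*(-30) + 55 = -2520 + 55 = -2465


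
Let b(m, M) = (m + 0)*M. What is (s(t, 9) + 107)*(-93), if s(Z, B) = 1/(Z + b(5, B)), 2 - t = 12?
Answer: -348378/35 ≈ -9953.7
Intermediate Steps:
t = -10 (t = 2 - 1*12 = 2 - 12 = -10)
b(m, M) = M*m (b(m, M) = m*M = M*m)
s(Z, B) = 1/(Z + 5*B) (s(Z, B) = 1/(Z + B*5) = 1/(Z + 5*B))
(s(t, 9) + 107)*(-93) = (1/(-10 + 5*9) + 107)*(-93) = (1/(-10 + 45) + 107)*(-93) = (1/35 + 107)*(-93) = (3746/35)*(-93) = -348378/35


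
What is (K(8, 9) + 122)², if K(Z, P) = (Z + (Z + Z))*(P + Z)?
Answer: 280900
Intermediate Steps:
K(Z, P) = 3*Z*(P + Z) (K(Z, P) = (Z + 2*Z)*(P + Z) = (3*Z)*(P + Z) = 3*Z*(P + Z))
(K(8, 9) + 122)² = (3*8*(9 + 8) + 122)² = (3*8*17 + 122)² = (408 + 122)² = 530² = 280900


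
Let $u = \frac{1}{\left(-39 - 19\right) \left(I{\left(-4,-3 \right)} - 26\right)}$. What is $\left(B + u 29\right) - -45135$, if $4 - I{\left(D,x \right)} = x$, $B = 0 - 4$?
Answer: $\frac{1714979}{38} \approx 45131.0$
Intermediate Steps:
$B = -4$ ($B = 0 - 4 = -4$)
$I{\left(D,x \right)} = 4 - x$
$u = \frac{1}{1102}$ ($u = \frac{1}{\left(-39 - 19\right) \left(\left(4 - -3\right) - 26\right)} = \frac{1}{\left(-58\right) \left(\left(4 + 3\right) - 26\right)} = \frac{1}{\left(-58\right) \left(7 - 26\right)} = \frac{1}{\left(-58\right) \left(-19\right)} = \frac{1}{1102} \approx 0.00090744$)
$\left(B + u 29\right) - -45135 = \left(-4 + \frac{1}{1102} \cdot 29\right) - -45135 = \left(-4 + \frac{1}{38}\right) + 45135 = - \frac{151}{38} + 45135 = \frac{1714979}{38}$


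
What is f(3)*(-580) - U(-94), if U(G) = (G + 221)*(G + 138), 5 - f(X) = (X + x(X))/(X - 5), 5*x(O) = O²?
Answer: -9880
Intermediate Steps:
x(O) = O²/5
f(X) = 5 - (X + X²/5)/(-5 + X) (f(X) = 5 - (X + X²/5)/(X - 5) = 5 - (X + X²/5)/(-5 + X))
U(G) = (138 + G)*(221 + G) (U(G) = (221 + G)*(138 + G) = (138 + G)*(221 + G))
f(3)*(-580) - U(-94) = ((-125 - 1*3² + 20*3)/(5*(-5 + 3)))*(-580) - (30498 + (-94)² + 359*(-94)) = ((⅕)*(-125 - 1*9 + 60)/(-2))*(-580) - (30498 + 8836 - 33746) = ((⅕)*(-½)*(-125 - 9 + 60))*(-580) - 1*5588 = ((⅕)*(-½)*(-74))*(-580) - 5588 = (37/5)*(-580) - 5588 = -4292 - 5588 = -9880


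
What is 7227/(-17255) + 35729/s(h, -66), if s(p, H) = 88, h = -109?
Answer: 615867919/1518440 ≈ 405.59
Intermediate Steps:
7227/(-17255) + 35729/s(h, -66) = 7227/(-17255) + 35729/88 = 7227*(-1/17255) + 35729*(1/88) = -7227/17255 + 35729/88 = 615867919/1518440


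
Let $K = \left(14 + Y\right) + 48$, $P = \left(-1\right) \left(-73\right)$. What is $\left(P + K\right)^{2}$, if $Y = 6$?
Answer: $19881$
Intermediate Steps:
$P = 73$
$K = 68$ ($K = \left(14 + 6\right) + 48 = 20 + 48 = 68$)
$\left(P + K\right)^{2} = \left(73 + 68\right)^{2} = 141^{2} = 19881$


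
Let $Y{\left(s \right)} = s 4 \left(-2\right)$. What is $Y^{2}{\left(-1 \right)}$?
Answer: $64$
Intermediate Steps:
$Y{\left(s \right)} = - 8 s$ ($Y{\left(s \right)} = 4 s \left(-2\right) = - 8 s$)
$Y^{2}{\left(-1 \right)} = \left(\left(-8\right) \left(-1\right)\right)^{2} = 8^{2} = 64$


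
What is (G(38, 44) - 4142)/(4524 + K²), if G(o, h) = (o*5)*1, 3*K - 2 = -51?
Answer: -35568/43117 ≈ -0.82492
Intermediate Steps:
K = -49/3 (K = ⅔ + (⅓)*(-51) = ⅔ - 17 = -49/3 ≈ -16.333)
G(o, h) = 5*o (G(o, h) = (5*o)*1 = 5*o)
(G(38, 44) - 4142)/(4524 + K²) = (5*38 - 4142)/(4524 + (-49/3)²) = (190 - 4142)/(4524 + 2401/9) = -3952/43117/9 = -3952*9/43117 = -35568/43117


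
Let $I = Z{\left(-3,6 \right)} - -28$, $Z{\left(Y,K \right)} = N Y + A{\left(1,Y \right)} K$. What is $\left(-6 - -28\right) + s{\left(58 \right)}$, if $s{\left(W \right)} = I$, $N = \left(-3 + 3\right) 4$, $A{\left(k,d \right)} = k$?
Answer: $56$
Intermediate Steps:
$N = 0$ ($N = 0 \cdot 4 = 0$)
$Z{\left(Y,K \right)} = K$ ($Z{\left(Y,K \right)} = 0 Y + 1 K = 0 + K = K$)
$I = 34$ ($I = 6 - -28 = 6 + 28 = 34$)
$s{\left(W \right)} = 34$
$\left(-6 - -28\right) + s{\left(58 \right)} = \left(-6 - -28\right) + 34 = \left(-6 + 28\right) + 34 = 22 + 34 = 56$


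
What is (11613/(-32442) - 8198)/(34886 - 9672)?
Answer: -88657043/272664196 ≈ -0.32515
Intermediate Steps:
(11613/(-32442) - 8198)/(34886 - 9672) = (11613*(-1/32442) - 8198)/25214 = (-3871/10814 - 8198)*(1/25214) = -88657043/10814*1/25214 = -88657043/272664196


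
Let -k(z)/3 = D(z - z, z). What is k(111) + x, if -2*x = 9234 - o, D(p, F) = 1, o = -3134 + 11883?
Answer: -491/2 ≈ -245.50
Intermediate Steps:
o = 8749
k(z) = -3 (k(z) = -3*1 = -3)
x = -485/2 (x = -(9234 - 1*8749)/2 = -(9234 - 8749)/2 = -½*485 = -485/2 ≈ -242.50)
k(111) + x = -3 - 485/2 = -491/2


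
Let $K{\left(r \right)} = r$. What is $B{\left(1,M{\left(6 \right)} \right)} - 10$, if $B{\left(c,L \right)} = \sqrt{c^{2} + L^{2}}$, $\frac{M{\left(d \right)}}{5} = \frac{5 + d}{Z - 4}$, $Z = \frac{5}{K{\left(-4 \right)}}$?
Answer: $\frac{11}{21} \approx 0.52381$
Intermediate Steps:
$Z = - \frac{5}{4}$ ($Z = \frac{5}{-4} = 5 \left(- \frac{1}{4}\right) = - \frac{5}{4} \approx -1.25$)
$M{\left(d \right)} = - \frac{100}{21} - \frac{20 d}{21}$ ($M{\left(d \right)} = 5 \frac{5 + d}{- \frac{5}{4} - 4} = 5 \frac{5 + d}{- \frac{21}{4}} = 5 \left(5 + d\right) \left(- \frac{4}{21}\right) = 5 \left(- \frac{20}{21} - \frac{4 d}{21}\right) = - \frac{100}{21} - \frac{20 d}{21}$)
$B{\left(c,L \right)} = \sqrt{L^{2} + c^{2}}$
$B{\left(1,M{\left(6 \right)} \right)} - 10 = \sqrt{\left(- \frac{100}{21} - \frac{40}{7}\right)^{2} + 1^{2}} - 10 = \sqrt{\left(- \frac{100}{21} - \frac{40}{7}\right)^{2} + 1} - 10 = \sqrt{\left(- \frac{220}{21}\right)^{2} + 1} - 10 = \sqrt{\frac{48400}{441} + 1} - 10 = \sqrt{\frac{48841}{441}} - 10 = \frac{221}{21} - 10 = \frac{11}{21}$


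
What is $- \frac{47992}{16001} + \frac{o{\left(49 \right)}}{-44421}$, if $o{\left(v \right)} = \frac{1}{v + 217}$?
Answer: $- \frac{567072816113}{189067591986} \approx -2.9993$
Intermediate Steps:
$o{\left(v \right)} = \frac{1}{217 + v}$
$- \frac{47992}{16001} + \frac{o{\left(49 \right)}}{-44421} = - \frac{47992}{16001} + \frac{1}{\left(217 + 49\right) \left(-44421\right)} = \left(-47992\right) \frac{1}{16001} + \frac{1}{266} \left(- \frac{1}{44421}\right) = - \frac{47992}{16001} + \frac{1}{266} \left(- \frac{1}{44421}\right) = - \frac{47992}{16001} - \frac{1}{11815986} = - \frac{567072816113}{189067591986}$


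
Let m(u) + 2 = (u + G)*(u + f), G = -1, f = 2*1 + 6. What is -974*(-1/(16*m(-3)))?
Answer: -487/176 ≈ -2.7670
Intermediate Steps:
f = 8 (f = 2 + 6 = 8)
m(u) = -2 + (-1 + u)*(8 + u) (m(u) = -2 + (u - 1)*(u + 8) = -2 + (-1 + u)*(8 + u))
-974*(-1/(16*m(-3))) = -974*(-1/(16*(-10 + (-3)**2 + 7*(-3)))) = -974*(-1/(16*(-10 + 9 - 21))) = -974/((-16*(-22))) = -974/352 = -974*1/352 = -487/176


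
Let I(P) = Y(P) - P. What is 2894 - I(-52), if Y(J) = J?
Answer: 2894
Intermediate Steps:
I(P) = 0 (I(P) = P - P = 0)
2894 - I(-52) = 2894 - 1*0 = 2894 + 0 = 2894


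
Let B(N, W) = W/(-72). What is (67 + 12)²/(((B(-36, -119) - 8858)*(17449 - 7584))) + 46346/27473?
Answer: 291526533244034/172818530257265 ≈ 1.6869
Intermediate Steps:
B(N, W) = -W/72 (B(N, W) = W*(-1/72) = -W/72)
(67 + 12)²/(((B(-36, -119) - 8858)*(17449 - 7584))) + 46346/27473 = (67 + 12)²/(((-1/72*(-119) - 8858)*(17449 - 7584))) + 46346/27473 = 79²/(((119/72 - 8858)*9865)) + 46346*(1/27473) = 6241/((-637657/72*9865)) + 46346/27473 = 6241/(-6290486305/72) + 46346/27473 = 6241*(-72/6290486305) + 46346/27473 = -449352/6290486305 + 46346/27473 = 291526533244034/172818530257265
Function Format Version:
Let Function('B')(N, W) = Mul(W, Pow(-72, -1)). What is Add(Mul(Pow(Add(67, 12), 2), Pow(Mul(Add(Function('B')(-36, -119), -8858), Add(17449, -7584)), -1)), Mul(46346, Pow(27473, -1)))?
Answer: Rational(291526533244034, 172818530257265) ≈ 1.6869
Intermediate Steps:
Function('B')(N, W) = Mul(Rational(-1, 72), W) (Function('B')(N, W) = Mul(W, Rational(-1, 72)) = Mul(Rational(-1, 72), W))
Add(Mul(Pow(Add(67, 12), 2), Pow(Mul(Add(Function('B')(-36, -119), -8858), Add(17449, -7584)), -1)), Mul(46346, Pow(27473, -1))) = Add(Mul(Pow(Add(67, 12), 2), Pow(Mul(Add(Mul(Rational(-1, 72), -119), -8858), Add(17449, -7584)), -1)), Mul(46346, Pow(27473, -1))) = Add(Mul(Pow(79, 2), Pow(Mul(Add(Rational(119, 72), -8858), 9865), -1)), Mul(46346, Rational(1, 27473))) = Add(Mul(6241, Pow(Mul(Rational(-637657, 72), 9865), -1)), Rational(46346, 27473)) = Add(Mul(6241, Pow(Rational(-6290486305, 72), -1)), Rational(46346, 27473)) = Add(Mul(6241, Rational(-72, 6290486305)), Rational(46346, 27473)) = Add(Rational(-449352, 6290486305), Rational(46346, 27473)) = Rational(291526533244034, 172818530257265)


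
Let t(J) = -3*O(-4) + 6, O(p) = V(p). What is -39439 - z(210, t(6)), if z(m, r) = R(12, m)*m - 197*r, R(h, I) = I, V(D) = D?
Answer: -79993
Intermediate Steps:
O(p) = p
t(J) = 18 (t(J) = -3*(-4) + 6 = 12 + 6 = 18)
z(m, r) = m**2 - 197*r (z(m, r) = m*m - 197*r = m**2 - 197*r)
-39439 - z(210, t(6)) = -39439 - (210**2 - 197*18) = -39439 - (44100 - 3546) = -39439 - 1*40554 = -39439 - 40554 = -79993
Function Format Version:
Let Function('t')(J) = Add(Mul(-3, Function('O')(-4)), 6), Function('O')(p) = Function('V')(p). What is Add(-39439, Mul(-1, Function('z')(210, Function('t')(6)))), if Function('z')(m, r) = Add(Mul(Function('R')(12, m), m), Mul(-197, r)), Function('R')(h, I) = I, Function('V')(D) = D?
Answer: -79993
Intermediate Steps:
Function('O')(p) = p
Function('t')(J) = 18 (Function('t')(J) = Add(Mul(-3, -4), 6) = Add(12, 6) = 18)
Function('z')(m, r) = Add(Pow(m, 2), Mul(-197, r)) (Function('z')(m, r) = Add(Mul(m, m), Mul(-197, r)) = Add(Pow(m, 2), Mul(-197, r)))
Add(-39439, Mul(-1, Function('z')(210, Function('t')(6)))) = Add(-39439, Mul(-1, Add(Pow(210, 2), Mul(-197, 18)))) = Add(-39439, Mul(-1, Add(44100, -3546))) = Add(-39439, Mul(-1, 40554)) = Add(-39439, -40554) = -79993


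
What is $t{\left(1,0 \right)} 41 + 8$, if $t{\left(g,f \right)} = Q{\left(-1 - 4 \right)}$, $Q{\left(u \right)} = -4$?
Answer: $-156$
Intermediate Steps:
$t{\left(g,f \right)} = -4$
$t{\left(1,0 \right)} 41 + 8 = \left(-4\right) 41 + 8 = -164 + 8 = -156$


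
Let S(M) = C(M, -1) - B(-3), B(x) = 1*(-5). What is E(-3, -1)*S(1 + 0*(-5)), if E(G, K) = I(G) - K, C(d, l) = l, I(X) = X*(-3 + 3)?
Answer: 4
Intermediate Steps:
B(x) = -5
I(X) = 0 (I(X) = X*0 = 0)
E(G, K) = -K (E(G, K) = 0 - K = -K)
S(M) = 4 (S(M) = -1 - 1*(-5) = -1 + 5 = 4)
E(-3, -1)*S(1 + 0*(-5)) = -1*(-1)*4 = 1*4 = 4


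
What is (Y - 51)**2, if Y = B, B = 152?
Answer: 10201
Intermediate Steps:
Y = 152
(Y - 51)**2 = (152 - 51)**2 = 101**2 = 10201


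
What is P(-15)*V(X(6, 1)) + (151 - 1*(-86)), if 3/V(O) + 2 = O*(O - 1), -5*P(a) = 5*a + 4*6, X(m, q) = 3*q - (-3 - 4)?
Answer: 104433/440 ≈ 237.35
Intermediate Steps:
X(m, q) = 7 + 3*q (X(m, q) = 3*q - 1*(-7) = 3*q + 7 = 7 + 3*q)
P(a) = -24/5 - a (P(a) = -(5*a + 4*6)/5 = -(5*a + 24)/5 = -(24 + 5*a)/5 = -24/5 - a)
V(O) = 3/(-2 + O*(-1 + O)) (V(O) = 3/(-2 + O*(O - 1)) = 3/(-2 + O*(-1 + O)))
P(-15)*V(X(6, 1)) + (151 - 1*(-86)) = (-24/5 - 1*(-15))*(3/(-2 + (7 + 3*1)² - (7 + 3*1))) + (151 - 1*(-86)) = (-24/5 + 15)*(3/(-2 + (7 + 3)² - (7 + 3))) + (151 + 86) = 51*(3/(-2 + 10² - 1*10))/5 + 237 = 51*(3/(-2 + 100 - 10))/5 + 237 = 51*(3/88)/5 + 237 = 51*(3*(1/88))/5 + 237 = (51/5)*(3/88) + 237 = 153/440 + 237 = 104433/440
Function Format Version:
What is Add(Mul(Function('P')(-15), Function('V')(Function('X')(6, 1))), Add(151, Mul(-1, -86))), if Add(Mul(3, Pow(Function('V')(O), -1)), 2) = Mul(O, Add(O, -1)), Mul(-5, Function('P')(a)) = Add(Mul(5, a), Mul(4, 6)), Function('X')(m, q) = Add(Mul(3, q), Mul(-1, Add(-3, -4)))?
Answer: Rational(104433, 440) ≈ 237.35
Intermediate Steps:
Function('X')(m, q) = Add(7, Mul(3, q)) (Function('X')(m, q) = Add(Mul(3, q), Mul(-1, -7)) = Add(Mul(3, q), 7) = Add(7, Mul(3, q)))
Function('P')(a) = Add(Rational(-24, 5), Mul(-1, a)) (Function('P')(a) = Mul(Rational(-1, 5), Add(Mul(5, a), Mul(4, 6))) = Mul(Rational(-1, 5), Add(Mul(5, a), 24)) = Mul(Rational(-1, 5), Add(24, Mul(5, a))) = Add(Rational(-24, 5), Mul(-1, a)))
Function('V')(O) = Mul(3, Pow(Add(-2, Mul(O, Add(-1, O))), -1)) (Function('V')(O) = Mul(3, Pow(Add(-2, Mul(O, Add(O, -1))), -1)) = Mul(3, Pow(Add(-2, Mul(O, Add(-1, O))), -1)))
Add(Mul(Function('P')(-15), Function('V')(Function('X')(6, 1))), Add(151, Mul(-1, -86))) = Add(Mul(Add(Rational(-24, 5), Mul(-1, -15)), Mul(3, Pow(Add(-2, Pow(Add(7, Mul(3, 1)), 2), Mul(-1, Add(7, Mul(3, 1)))), -1))), Add(151, Mul(-1, -86))) = Add(Mul(Add(Rational(-24, 5), 15), Mul(3, Pow(Add(-2, Pow(Add(7, 3), 2), Mul(-1, Add(7, 3))), -1))), Add(151, 86)) = Add(Mul(Rational(51, 5), Mul(3, Pow(Add(-2, Pow(10, 2), Mul(-1, 10)), -1))), 237) = Add(Mul(Rational(51, 5), Mul(3, Pow(Add(-2, 100, -10), -1))), 237) = Add(Mul(Rational(51, 5), Mul(3, Pow(88, -1))), 237) = Add(Mul(Rational(51, 5), Mul(3, Rational(1, 88))), 237) = Add(Mul(Rational(51, 5), Rational(3, 88)), 237) = Add(Rational(153, 440), 237) = Rational(104433, 440)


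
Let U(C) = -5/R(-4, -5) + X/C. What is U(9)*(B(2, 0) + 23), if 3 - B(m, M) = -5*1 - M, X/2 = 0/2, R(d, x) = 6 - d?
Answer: -31/2 ≈ -15.500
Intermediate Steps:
X = 0 (X = 2*(0/2) = 2*(0*(½)) = 2*0 = 0)
B(m, M) = 8 + M (B(m, M) = 3 - (-5*1 - M) = 3 - (-5 - M) = 3 + (5 + M) = 8 + M)
U(C) = -½ (U(C) = -5/(6 - 1*(-4)) + 0/C = -5/(6 + 4) + 0 = -5/10 + 0 = -5*⅒ + 0 = -½ + 0 = -½)
U(9)*(B(2, 0) + 23) = -((8 + 0) + 23)/2 = -(8 + 23)/2 = -½*31 = -31/2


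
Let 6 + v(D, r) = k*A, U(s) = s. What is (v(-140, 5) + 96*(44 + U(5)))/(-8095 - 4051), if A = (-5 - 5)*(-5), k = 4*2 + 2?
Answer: -2599/6073 ≈ -0.42796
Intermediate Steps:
k = 10 (k = 8 + 2 = 10)
A = 50 (A = -10*(-5) = 50)
v(D, r) = 494 (v(D, r) = -6 + 10*50 = -6 + 500 = 494)
(v(-140, 5) + 96*(44 + U(5)))/(-8095 - 4051) = (494 + 96*(44 + 5))/(-8095 - 4051) = (494 + 96*49)/(-12146) = (494 + 4704)*(-1/12146) = 5198*(-1/12146) = -2599/6073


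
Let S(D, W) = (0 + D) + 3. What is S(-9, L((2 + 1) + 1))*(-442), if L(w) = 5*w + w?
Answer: 2652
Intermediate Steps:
L(w) = 6*w
S(D, W) = 3 + D (S(D, W) = D + 3 = 3 + D)
S(-9, L((2 + 1) + 1))*(-442) = (3 - 9)*(-442) = -6*(-442) = 2652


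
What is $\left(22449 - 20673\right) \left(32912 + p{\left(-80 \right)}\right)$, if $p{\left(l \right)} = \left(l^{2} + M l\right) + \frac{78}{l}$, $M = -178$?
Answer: $\frac{475533102}{5} \approx 9.5107 \cdot 10^{7}$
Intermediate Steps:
$p{\left(l \right)} = l^{2} - 178 l + \frac{78}{l}$ ($p{\left(l \right)} = \left(l^{2} - 178 l\right) + \frac{78}{l} = l^{2} - 178 l + \frac{78}{l}$)
$\left(22449 - 20673\right) \left(32912 + p{\left(-80 \right)}\right) = \left(22449 - 20673\right) \left(32912 + \frac{78 + \left(-80\right)^{2} \left(-178 - 80\right)}{-80}\right) = 1776 \left(32912 - \frac{78 + 6400 \left(-258\right)}{80}\right) = 1776 \left(32912 - \frac{78 - 1651200}{80}\right) = 1776 \left(32912 - - \frac{825561}{40}\right) = 1776 \left(32912 + \frac{825561}{40}\right) = 1776 \cdot \frac{2142041}{40} = \frac{475533102}{5}$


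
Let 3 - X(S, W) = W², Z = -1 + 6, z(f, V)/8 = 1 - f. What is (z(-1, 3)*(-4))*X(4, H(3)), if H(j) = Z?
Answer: 1408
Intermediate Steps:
z(f, V) = 8 - 8*f (z(f, V) = 8*(1 - f) = 8 - 8*f)
Z = 5
H(j) = 5
X(S, W) = 3 - W²
(z(-1, 3)*(-4))*X(4, H(3)) = ((8 - 8*(-1))*(-4))*(3 - 1*5²) = ((8 + 8)*(-4))*(3 - 1*25) = (16*(-4))*(3 - 25) = -64*(-22) = 1408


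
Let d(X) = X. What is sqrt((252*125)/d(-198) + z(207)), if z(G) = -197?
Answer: I*sqrt(43087)/11 ≈ 18.87*I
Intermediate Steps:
sqrt((252*125)/d(-198) + z(207)) = sqrt((252*125)/(-198) - 197) = sqrt(31500*(-1/198) - 197) = sqrt(-1750/11 - 197) = sqrt(-3917/11) = I*sqrt(43087)/11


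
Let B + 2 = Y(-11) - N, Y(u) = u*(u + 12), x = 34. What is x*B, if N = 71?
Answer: -2856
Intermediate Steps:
Y(u) = u*(12 + u)
B = -84 (B = -2 + (-11*(12 - 11) - 1*71) = -2 + (-11*1 - 71) = -2 + (-11 - 71) = -2 - 82 = -84)
x*B = 34*(-84) = -2856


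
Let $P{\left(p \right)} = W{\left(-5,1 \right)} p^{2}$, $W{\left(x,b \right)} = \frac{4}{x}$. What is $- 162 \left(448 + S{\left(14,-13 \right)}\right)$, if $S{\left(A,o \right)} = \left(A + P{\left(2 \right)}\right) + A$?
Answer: $- \frac{382968}{5} \approx -76594.0$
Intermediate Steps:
$P{\left(p \right)} = - \frac{4 p^{2}}{5}$ ($P{\left(p \right)} = \frac{4}{-5} p^{2} = 4 \left(- \frac{1}{5}\right) p^{2} = - \frac{4 p^{2}}{5}$)
$S{\left(A,o \right)} = - \frac{16}{5} + 2 A$ ($S{\left(A,o \right)} = \left(A - \frac{4 \cdot 2^{2}}{5}\right) + A = \left(A - \frac{16}{5}\right) + A = \left(- \frac{16}{5} + A\right) + A = - \frac{16}{5} + 2 A$)
$- 162 \left(448 + S{\left(14,-13 \right)}\right) = - 162 \left(448 + \left(- \frac{16}{5} + 2 \cdot 14\right)\right) = - 162 \left(448 + \left(- \frac{16}{5} + 28\right)\right) = - 162 \left(448 + \frac{124}{5}\right) = \left(-162\right) \frac{2364}{5} = - \frac{382968}{5}$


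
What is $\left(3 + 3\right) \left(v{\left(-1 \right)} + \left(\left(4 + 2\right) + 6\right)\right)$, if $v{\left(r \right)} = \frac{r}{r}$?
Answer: $78$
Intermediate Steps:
$v{\left(r \right)} = 1$
$\left(3 + 3\right) \left(v{\left(-1 \right)} + \left(\left(4 + 2\right) + 6\right)\right) = \left(3 + 3\right) \left(1 + \left(\left(4 + 2\right) + 6\right)\right) = 6 \left(1 + \left(6 + 6\right)\right) = 6 \left(1 + 12\right) = 6 \cdot 13 = 78$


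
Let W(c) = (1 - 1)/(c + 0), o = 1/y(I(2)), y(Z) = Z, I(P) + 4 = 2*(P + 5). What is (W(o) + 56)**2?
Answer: 3136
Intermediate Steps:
I(P) = 6 + 2*P (I(P) = -4 + 2*(P + 5) = -4 + 2*(5 + P) = -4 + (10 + 2*P) = 6 + 2*P)
o = 1/10 (o = 1/(6 + 2*2) = 1/(6 + 4) = 1/10 ≈ 0.10000)
W(c) = 0 (W(c) = 0/c = 0)
(W(o) + 56)**2 = (0 + 56)**2 = 56**2 = 3136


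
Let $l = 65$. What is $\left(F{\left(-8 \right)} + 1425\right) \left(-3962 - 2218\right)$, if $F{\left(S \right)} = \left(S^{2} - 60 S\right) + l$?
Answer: $-12570120$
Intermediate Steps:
$F{\left(S \right)} = 65 + S^{2} - 60 S$ ($F{\left(S \right)} = \left(S^{2} - 60 S\right) + 65 = 65 + S^{2} - 60 S$)
$\left(F{\left(-8 \right)} + 1425\right) \left(-3962 - 2218\right) = \left(\left(65 + \left(-8\right)^{2} - -480\right) + 1425\right) \left(-3962 - 2218\right) = \left(\left(65 + 64 + 480\right) + 1425\right) \left(-6180\right) = \left(609 + 1425\right) \left(-6180\right) = 2034 \left(-6180\right) = -12570120$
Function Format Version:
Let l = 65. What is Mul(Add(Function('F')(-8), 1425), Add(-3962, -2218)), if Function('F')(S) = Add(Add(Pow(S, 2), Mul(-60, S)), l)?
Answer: -12570120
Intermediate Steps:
Function('F')(S) = Add(65, Pow(S, 2), Mul(-60, S)) (Function('F')(S) = Add(Add(Pow(S, 2), Mul(-60, S)), 65) = Add(65, Pow(S, 2), Mul(-60, S)))
Mul(Add(Function('F')(-8), 1425), Add(-3962, -2218)) = Mul(Add(Add(65, Pow(-8, 2), Mul(-60, -8)), 1425), Add(-3962, -2218)) = Mul(Add(Add(65, 64, 480), 1425), -6180) = Mul(Add(609, 1425), -6180) = Mul(2034, -6180) = -12570120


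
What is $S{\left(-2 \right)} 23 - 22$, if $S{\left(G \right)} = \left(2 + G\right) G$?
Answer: $-22$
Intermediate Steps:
$S{\left(G \right)} = G \left(2 + G\right)$
$S{\left(-2 \right)} 23 - 22 = - 2 \left(2 - 2\right) 23 - 22 = \left(-2\right) 0 \cdot 23 - 22 = 0 \cdot 23 - 22 = 0 - 22 = -22$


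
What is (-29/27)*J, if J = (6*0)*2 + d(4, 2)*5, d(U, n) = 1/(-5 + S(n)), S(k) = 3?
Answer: 145/54 ≈ 2.6852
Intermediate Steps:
d(U, n) = -1/2 (d(U, n) = 1/(-5 + 3) = 1/(-2) = -1/2)
J = -5/2 (J = (6*0)*2 - 1/2*5 = 0*2 - 5/2 = 0 - 5/2 = -5/2 ≈ -2.5000)
(-29/27)*J = -29/27*(-5/2) = 145/54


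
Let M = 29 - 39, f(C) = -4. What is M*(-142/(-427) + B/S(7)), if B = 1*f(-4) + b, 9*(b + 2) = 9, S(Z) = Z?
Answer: 1630/427 ≈ 3.8173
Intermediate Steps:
M = -10
b = -1 (b = -2 + (⅑)*9 = -2 + 1 = -1)
B = -5 (B = 1*(-4) - 1 = -4 - 1 = -5)
M*(-142/(-427) + B/S(7)) = -10*(-142/(-427) - 5/7) = -10*(-142*(-1/427) - 5*⅐) = -10*(142/427 - 5/7) = -10*(-163/427) = 1630/427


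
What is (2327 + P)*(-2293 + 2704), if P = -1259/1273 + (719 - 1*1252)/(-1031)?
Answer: 1254981053091/1312463 ≈ 9.5620e+5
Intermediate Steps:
P = -619520/1312463 (P = -1259*1/1273 + (719 - 1252)*(-1/1031) = -1259/1273 - 533*(-1/1031) = -1259/1273 + 533/1031 = -619520/1312463 ≈ -0.47203)
(2327 + P)*(-2293 + 2704) = (2327 - 619520/1312463)*(-2293 + 2704) = (3053481881/1312463)*411 = 1254981053091/1312463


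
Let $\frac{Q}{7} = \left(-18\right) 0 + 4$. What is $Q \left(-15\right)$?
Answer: $-420$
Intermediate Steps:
$Q = 28$ ($Q = 7 \left(\left(-18\right) 0 + 4\right) = 7 \left(0 + 4\right) = 7 \cdot 4 = 28$)
$Q \left(-15\right) = 28 \left(-15\right) = -420$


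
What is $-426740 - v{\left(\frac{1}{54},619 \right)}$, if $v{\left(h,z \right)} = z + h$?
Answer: $- \frac{23077387}{54} \approx -4.2736 \cdot 10^{5}$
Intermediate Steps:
$v{\left(h,z \right)} = h + z$
$-426740 - v{\left(\frac{1}{54},619 \right)} = -426740 - \left(\frac{1}{54} + 619\right) = -426740 - \frac{33427}{54} = - \frac{23077387}{54}$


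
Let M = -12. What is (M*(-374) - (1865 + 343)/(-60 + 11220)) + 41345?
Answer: 21312253/465 ≈ 45833.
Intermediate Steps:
(M*(-374) - (1865 + 343)/(-60 + 11220)) + 41345 = (-12*(-374) - (1865 + 343)/(-60 + 11220)) + 41345 = (4488 - 2208/11160) + 41345 = (4488 - 1*92/465) + 41345 = (4488 - 92/465) + 41345 = 2086828/465 + 41345 = 21312253/465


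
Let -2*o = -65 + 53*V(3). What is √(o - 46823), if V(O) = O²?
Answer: I*√47029 ≈ 216.86*I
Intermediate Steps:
o = -206 (o = -(-65 + 53*3²)/2 = -(-65 + 53*9)/2 = -(-65 + 477)/2 = -½*412 = -206)
√(o - 46823) = √(-206 - 46823) = √(-47029) = I*√47029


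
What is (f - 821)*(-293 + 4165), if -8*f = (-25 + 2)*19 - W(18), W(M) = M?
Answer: -2958692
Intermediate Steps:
f = 455/8 (f = -((-25 + 2)*19 - 1*18)/8 = -(-23*19 - 18)/8 = -(-437 - 18)/8 = -⅛*(-455) = 455/8 ≈ 56.875)
(f - 821)*(-293 + 4165) = (455/8 - 821)*(-293 + 4165) = -6113/8*3872 = -2958692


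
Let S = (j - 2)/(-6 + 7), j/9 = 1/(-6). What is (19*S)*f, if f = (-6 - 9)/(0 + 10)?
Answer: 399/4 ≈ 99.750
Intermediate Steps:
j = -3/2 (j = 9/(-6) = 9*(-1/6) = -3/2 ≈ -1.5000)
S = -7/2 (S = (-3/2 - 2)/(-6 + 7) = -7/2/1 = -7/2*1 = -7/2 ≈ -3.5000)
f = -3/2 (f = -15/10 = -15*1/10 = -3/2 ≈ -1.5000)
(19*S)*f = (19*(-7/2))*(-3/2) = -133/2*(-3/2) = 399/4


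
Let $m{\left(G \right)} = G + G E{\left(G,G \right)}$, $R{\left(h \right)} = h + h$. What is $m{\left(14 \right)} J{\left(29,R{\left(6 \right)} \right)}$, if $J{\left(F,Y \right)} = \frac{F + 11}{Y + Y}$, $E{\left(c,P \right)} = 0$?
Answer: $\frac{70}{3} \approx 23.333$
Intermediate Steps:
$R{\left(h \right)} = 2 h$
$m{\left(G \right)} = G$ ($m{\left(G \right)} = G + G 0 = G + 0 = G$)
$J{\left(F,Y \right)} = \frac{11 + F}{2 Y}$
$m{\left(14 \right)} J{\left(29,R{\left(6 \right)} \right)} = 14 \frac{11 + 29}{2 \cdot 2 \cdot 6} = 14 \cdot \frac{1}{2} \cdot \frac{1}{12} \cdot 40 = 14 \cdot \frac{5}{3} = \frac{70}{3}$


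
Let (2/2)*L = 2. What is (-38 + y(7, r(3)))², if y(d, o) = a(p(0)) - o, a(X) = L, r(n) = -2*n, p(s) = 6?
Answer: 900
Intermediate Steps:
L = 2
a(X) = 2
y(d, o) = 2 - o
(-38 + y(7, r(3)))² = (-38 + (2 - (-2)*3))² = (-38 + (2 - 1*(-6)))² = (-38 + (2 + 6))² = (-38 + 8)² = (-30)² = 900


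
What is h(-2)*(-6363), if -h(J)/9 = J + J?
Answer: -229068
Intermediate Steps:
h(J) = -18*J (h(J) = -9*(J + J) = -18*J)
h(-2)*(-6363) = -18*(-2)*(-6363) = 36*(-6363) = -229068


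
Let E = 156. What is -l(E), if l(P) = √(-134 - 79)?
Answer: -I*√213 ≈ -14.595*I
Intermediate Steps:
l(P) = I*√213 (l(P) = √(-213) = I*√213)
-l(E) = -I*√213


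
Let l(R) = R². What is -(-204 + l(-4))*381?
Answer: 71628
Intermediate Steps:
-(-204 + l(-4))*381 = -(-204 + (-4)²)*381 = -(-204 + 16)*381 = -(-188)*381 = -1*(-71628) = 71628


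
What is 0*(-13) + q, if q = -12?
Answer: -12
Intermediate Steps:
0*(-13) + q = 0*(-13) - 12 = 0 - 12 = -12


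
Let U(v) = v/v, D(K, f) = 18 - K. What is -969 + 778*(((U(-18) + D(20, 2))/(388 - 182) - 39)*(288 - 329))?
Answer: 128050408/103 ≈ 1.2432e+6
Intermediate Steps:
U(v) = 1
-969 + 778*(((U(-18) + D(20, 2))/(388 - 182) - 39)*(288 - 329)) = -969 + 778*(((1 + (18 - 1*20))/(388 - 182) - 39)*(288 - 329)) = -969 + 778*(((1 + (18 - 20))/206 - 39)*(-41)) = -969 + 778*(((1 - 2)*(1/206) - 39)*(-41)) = -969 + 778*((-1*1/206 - 39)*(-41)) = -969 + 778*((-1/206 - 39)*(-41)) = -969 + 778*(-8035/206*(-41)) = -969 + 778*(329435/206) = -969 + 128150215/103 = 128050408/103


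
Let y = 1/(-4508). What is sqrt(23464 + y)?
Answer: sqrt(2432841353)/322 ≈ 153.18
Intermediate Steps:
y = -1/4508 ≈ -0.00022183
sqrt(23464 + y) = sqrt(23464 - 1/4508) = sqrt(105775711/4508) = sqrt(2432841353)/322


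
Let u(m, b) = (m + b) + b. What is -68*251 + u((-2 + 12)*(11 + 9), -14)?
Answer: -16896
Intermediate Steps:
u(m, b) = m + 2*b (u(m, b) = (b + m) + b = m + 2*b)
-68*251 + u((-2 + 12)*(11 + 9), -14) = -68*251 + ((-2 + 12)*(11 + 9) + 2*(-14)) = -17068 + (10*20 - 28) = -17068 + (200 - 28) = -17068 + 172 = -16896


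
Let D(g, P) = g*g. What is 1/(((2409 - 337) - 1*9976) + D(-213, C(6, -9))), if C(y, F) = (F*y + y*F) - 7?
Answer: 1/37465 ≈ 2.6692e-5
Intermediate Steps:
C(y, F) = -7 + 2*F*y (C(y, F) = (F*y + F*y) - 7 = 2*F*y - 7 = -7 + 2*F*y)
D(g, P) = g²
1/(((2409 - 337) - 1*9976) + D(-213, C(6, -9))) = 1/(((2409 - 337) - 1*9976) + (-213)²) = 1/((2072 - 9976) + 45369) = 1/(-7904 + 45369) = 1/37465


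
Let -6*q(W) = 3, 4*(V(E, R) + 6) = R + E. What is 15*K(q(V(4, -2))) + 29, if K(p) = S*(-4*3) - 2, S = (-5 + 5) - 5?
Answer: 899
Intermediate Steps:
S = -5 (S = 0 - 5 = -5)
V(E, R) = -6 + E/4 + R/4 (V(E, R) = -6 + (R + E)/4 = -6 + (E + R)/4 = -6 + (E/4 + R/4) = -6 + E/4 + R/4)
q(W) = -½ (q(W) = -⅙*3 = -½)
K(p) = 58 (K(p) = -(-20)*3 - 2 = -5*(-12) - 2 = 60 - 2 = 58)
15*K(q(V(4, -2))) + 29 = 15*58 + 29 = 870 + 29 = 899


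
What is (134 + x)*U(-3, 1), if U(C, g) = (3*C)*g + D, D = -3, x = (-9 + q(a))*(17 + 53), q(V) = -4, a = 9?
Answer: 9312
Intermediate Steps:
x = -910 (x = (-9 - 4)*(17 + 53) = -13*70 = -910)
U(C, g) = -3 + 3*C*g (U(C, g) = (3*C)*g - 3 = 3*C*g - 3 = -3 + 3*C*g)
(134 + x)*U(-3, 1) = (134 - 910)*(-3 + 3*(-3)*1) = -776*(-3 - 9) = -776*(-12) = 9312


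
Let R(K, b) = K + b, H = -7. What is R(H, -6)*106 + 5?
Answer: -1373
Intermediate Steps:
R(H, -6)*106 + 5 = (-7 - 6)*106 + 5 = -13*106 + 5 = -1378 + 5 = -1373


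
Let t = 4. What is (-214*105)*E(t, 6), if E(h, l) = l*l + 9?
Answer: -1011150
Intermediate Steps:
E(h, l) = 9 + l² (E(h, l) = l² + 9 = 9 + l²)
(-214*105)*E(t, 6) = (-214*105)*(9 + 6²) = -22470*(9 + 36) = -22470*45 = -1011150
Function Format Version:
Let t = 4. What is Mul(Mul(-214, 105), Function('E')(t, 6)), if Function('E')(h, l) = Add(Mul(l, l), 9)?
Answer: -1011150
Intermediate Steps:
Function('E')(h, l) = Add(9, Pow(l, 2)) (Function('E')(h, l) = Add(Pow(l, 2), 9) = Add(9, Pow(l, 2)))
Mul(Mul(-214, 105), Function('E')(t, 6)) = Mul(Mul(-214, 105), Add(9, Pow(6, 2))) = Mul(-22470, Add(9, 36)) = Mul(-22470, 45) = -1011150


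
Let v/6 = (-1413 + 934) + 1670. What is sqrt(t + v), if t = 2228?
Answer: sqrt(9374) ≈ 96.819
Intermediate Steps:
v = 7146 (v = 6*((-1413 + 934) + 1670) = 6*(-479 + 1670) = 6*1191 = 7146)
sqrt(t + v) = sqrt(2228 + 7146) = sqrt(9374)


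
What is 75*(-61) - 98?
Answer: -4673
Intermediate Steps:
75*(-61) - 98 = -4575 - 98 = -4673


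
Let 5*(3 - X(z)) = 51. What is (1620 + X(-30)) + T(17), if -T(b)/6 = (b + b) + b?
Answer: 6534/5 ≈ 1306.8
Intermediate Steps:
X(z) = -36/5 (X(z) = 3 - ⅕*51 = 3 - 51/5 = -36/5)
T(b) = -18*b (T(b) = -6*((b + b) + b) = -6*(2*b + b) = -18*b)
(1620 + X(-30)) + T(17) = (1620 - 36/5) - 18*17 = 8064/5 - 306 = 6534/5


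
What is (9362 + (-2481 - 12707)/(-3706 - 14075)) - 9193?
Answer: 3020177/17781 ≈ 169.85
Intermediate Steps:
(9362 + (-2481 - 12707)/(-3706 - 14075)) - 9193 = (9362 - 15188/(-17781)) - 9193 = (9362 - 15188*(-1/17781)) - 9193 = (9362 + 15188/17781) - 9193 = 166480910/17781 - 9193 = 3020177/17781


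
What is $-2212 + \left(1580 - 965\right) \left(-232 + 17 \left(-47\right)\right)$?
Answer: $-636277$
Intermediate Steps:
$-2212 + \left(1580 - 965\right) \left(-232 + 17 \left(-47\right)\right) = -2212 + 615 \left(-232 - 799\right) = -2212 + 615 \left(-1031\right) = -2212 - 634065 = -636277$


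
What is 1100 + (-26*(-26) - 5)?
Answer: 1771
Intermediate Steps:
1100 + (-26*(-26) - 5) = 1100 + (676 - 5) = 1100 + 671 = 1771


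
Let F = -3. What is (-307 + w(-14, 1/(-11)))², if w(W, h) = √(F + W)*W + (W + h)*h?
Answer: 1319624252/14641 + 1035776*I*√17/121 ≈ 90132.0 + 35294.0*I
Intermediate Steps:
w(W, h) = W*√(-3 + W) + h*(W + h) (w(W, h) = √(-3 + W)*W + (W + h)*h = W*√(-3 + W) + h*(W + h))
(-307 + w(-14, 1/(-11)))² = (-307 + ((1/(-11))² - 14/(-11) - 14*√(-3 - 14)))² = (-307 + ((-1/11)² - 14*(-1/11) - 14*I*√17))² = (-307 + (1/121 + 14/11 - 14*I*√17))² = (-307 + (155/121 - 14*I*√17))² = (-36992/121 - 14*I*√17)²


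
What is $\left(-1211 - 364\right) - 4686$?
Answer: $-6261$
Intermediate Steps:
$\left(-1211 - 364\right) - 4686 = -1575 - 4686 = -6261$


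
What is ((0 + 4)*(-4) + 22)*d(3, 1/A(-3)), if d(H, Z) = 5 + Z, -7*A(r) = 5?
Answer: 108/5 ≈ 21.600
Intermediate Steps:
A(r) = -5/7 (A(r) = -⅐*5 = -5/7)
((0 + 4)*(-4) + 22)*d(3, 1/A(-3)) = ((0 + 4)*(-4) + 22)*(5 + 1/(-5/7)) = (4*(-4) + 22)*(5 - 7/5) = (-16 + 22)*(18/5) = 6*(18/5) = 108/5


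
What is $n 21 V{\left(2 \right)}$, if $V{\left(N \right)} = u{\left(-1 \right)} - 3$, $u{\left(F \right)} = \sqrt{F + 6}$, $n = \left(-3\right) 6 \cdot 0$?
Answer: $0$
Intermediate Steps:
$n = 0$ ($n = \left(-18\right) 0 = 0$)
$u{\left(F \right)} = \sqrt{6 + F}$
$V{\left(N \right)} = -3 + \sqrt{5}$ ($V{\left(N \right)} = \sqrt{6 - 1} - 3 = \sqrt{5} - 3 = -3 + \sqrt{5}$)
$n 21 V{\left(2 \right)} = 0 \cdot 21 \left(-3 + \sqrt{5}\right) = 0 \left(-3 + \sqrt{5}\right) = 0$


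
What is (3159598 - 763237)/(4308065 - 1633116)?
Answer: 2396361/2674949 ≈ 0.89585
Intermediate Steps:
(3159598 - 763237)/(4308065 - 1633116) = 2396361/2674949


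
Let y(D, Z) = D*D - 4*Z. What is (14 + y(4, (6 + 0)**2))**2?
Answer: 12996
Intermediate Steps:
y(D, Z) = D**2 - 4*Z
(14 + y(4, (6 + 0)**2))**2 = (14 + (4**2 - 4*(6 + 0)**2))**2 = (14 + (16 - 4*6**2))**2 = (14 + (16 - 4*36))**2 = (14 + (16 - 144))**2 = (14 - 128)**2 = (-114)**2 = 12996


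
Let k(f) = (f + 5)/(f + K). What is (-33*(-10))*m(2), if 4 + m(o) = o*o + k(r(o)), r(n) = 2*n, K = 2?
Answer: 495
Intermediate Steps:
k(f) = (5 + f)/(2 + f) (k(f) = (f + 5)/(f + 2) = (5 + f)/(2 + f))
m(o) = -4 + o² + (5 + 2*o)/(2 + 2*o) (m(o) = -4 + (o*o + (5 + 2*o)/(2 + 2*o)) = -4 + (o² + (5 + 2*o)/(2 + 2*o)) = -4 + o² + (5 + 2*o)/(2 + 2*o))
(-33*(-10))*m(2) = (-33*(-10))*((5/2 + 2 + (1 + 2)*(-4 + 2²))/(1 + 2)) = 330*((5/2 + 2 + 3*(-4 + 4))/3) = 330*((5/2 + 2 + 3*0)/3) = 330*((5/2 + 2 + 0)/3) = 330*((⅓)*(9/2)) = 330*(3/2) = 495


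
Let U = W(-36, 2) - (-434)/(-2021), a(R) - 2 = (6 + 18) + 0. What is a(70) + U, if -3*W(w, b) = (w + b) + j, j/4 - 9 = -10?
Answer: 233134/6063 ≈ 38.452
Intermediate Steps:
j = -4 (j = 36 + 4*(-10) = 36 - 40 = -4)
a(R) = 26 (a(R) = 2 + ((6 + 18) + 0) = 2 + (24 + 0) = 2 + 24 = 26)
W(w, b) = 4/3 - b/3 - w/3 (W(w, b) = -((w + b) - 4)/3 = -((b + w) - 4)/3 = -(-4 + b + w)/3 = 4/3 - b/3 - w/3)
U = 75496/6063 (U = (4/3 - ⅓*2 - ⅓*(-36)) - (-434)/(-2021) = (4/3 - ⅔ + 12) - (-434)*(-1)/2021 = 38/3 - 1*434/2021 = 38/3 - 434/2021 = 75496/6063 ≈ 12.452)
a(70) + U = 26 + 75496/6063 = 233134/6063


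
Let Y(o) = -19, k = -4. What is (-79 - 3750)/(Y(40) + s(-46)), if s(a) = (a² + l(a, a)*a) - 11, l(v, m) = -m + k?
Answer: -547/22 ≈ -24.864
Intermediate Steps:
l(v, m) = -4 - m (l(v, m) = -m - 4 = -4 - m)
s(a) = -11 + a² + a*(-4 - a) (s(a) = (a² + (-4 - a)*a) - 11 = (a² + a*(-4 - a)) - 11 = -11 + a² + a*(-4 - a))
(-79 - 3750)/(Y(40) + s(-46)) = (-79 - 3750)/(-19 + (-11 - 4*(-46))) = -3829/(-19 + (-11 + 184)) = -3829/(-19 + 173) = -3829/154 = -3829*1/154 = -547/22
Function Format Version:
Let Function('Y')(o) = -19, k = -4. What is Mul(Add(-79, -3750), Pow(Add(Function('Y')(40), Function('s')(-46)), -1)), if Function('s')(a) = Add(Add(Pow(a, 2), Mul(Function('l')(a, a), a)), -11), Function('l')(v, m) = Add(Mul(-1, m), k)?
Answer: Rational(-547, 22) ≈ -24.864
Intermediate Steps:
Function('l')(v, m) = Add(-4, Mul(-1, m)) (Function('l')(v, m) = Add(Mul(-1, m), -4) = Add(-4, Mul(-1, m)))
Function('s')(a) = Add(-11, Pow(a, 2), Mul(a, Add(-4, Mul(-1, a)))) (Function('s')(a) = Add(Add(Pow(a, 2), Mul(Add(-4, Mul(-1, a)), a)), -11) = Add(Add(Pow(a, 2), Mul(a, Add(-4, Mul(-1, a)))), -11) = Add(-11, Pow(a, 2), Mul(a, Add(-4, Mul(-1, a)))))
Mul(Add(-79, -3750), Pow(Add(Function('Y')(40), Function('s')(-46)), -1)) = Mul(Add(-79, -3750), Pow(Add(-19, Add(-11, Mul(-4, -46))), -1)) = Mul(-3829, Pow(Add(-19, Add(-11, 184)), -1)) = Mul(-3829, Pow(Add(-19, 173), -1)) = Mul(-3829, Pow(154, -1)) = Mul(-3829, Rational(1, 154)) = Rational(-547, 22)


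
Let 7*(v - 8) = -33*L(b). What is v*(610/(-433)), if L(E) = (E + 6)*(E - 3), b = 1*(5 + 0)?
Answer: 408700/3031 ≈ 134.84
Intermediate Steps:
b = 5 (b = 1*5 = 5)
L(E) = (-3 + E)*(6 + E) (L(E) = (6 + E)*(-3 + E) = (-3 + E)*(6 + E))
v = -670/7 (v = 8 + (-33*(-18 + 5**2 + 3*5))/7 = 8 + (-33*(-18 + 25 + 15))/7 = 8 + (-33*22)/7 = 8 + (1/7)*(-726) = 8 - 726/7 = -670/7 ≈ -95.714)
v*(610/(-433)) = -408700/(7*(-433)) = -408700*(-1)/(7*433) = -670/7*(-610/433) = 408700/3031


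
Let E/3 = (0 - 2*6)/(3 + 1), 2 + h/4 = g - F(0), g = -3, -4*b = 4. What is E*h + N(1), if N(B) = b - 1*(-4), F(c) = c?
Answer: 183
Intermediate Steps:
b = -1 (b = -1/4*4 = -1)
N(B) = 3 (N(B) = -1 - 1*(-4) = -1 + 4 = 3)
h = -20 (h = -8 + 4*(-3 - 1*0) = -8 + 4*(-3 + 0) = -8 + 4*(-3) = -8 - 12 = -20)
E = -9 (E = 3*((0 - 2*6)/(3 + 1)) = 3*((0 - 12)/4) = 3*(-12*1/4) = 3*(-3) = -9)
E*h + N(1) = -9*(-20) + 3 = 180 + 3 = 183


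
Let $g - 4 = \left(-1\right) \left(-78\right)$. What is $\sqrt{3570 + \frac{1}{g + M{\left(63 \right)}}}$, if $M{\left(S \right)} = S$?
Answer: $\frac{\sqrt{75059395}}{145} \approx 59.75$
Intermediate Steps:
$g = 82$ ($g = 4 - -78 = 4 + 78 = 82$)
$\sqrt{3570 + \frac{1}{g + M{\left(63 \right)}}} = \sqrt{3570 + \frac{1}{82 + 63}} = \sqrt{3570 + \frac{1}{145}} = \sqrt{\frac{517651}{145}} = \frac{\sqrt{75059395}}{145}$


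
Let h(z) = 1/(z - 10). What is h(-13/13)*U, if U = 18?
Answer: -18/11 ≈ -1.6364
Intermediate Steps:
h(z) = 1/(-10 + z)
h(-13/13)*U = 18/(-10 - 13/13) = 18/(-10 - 13*1/13) = 18/(-10 - 1) = 18/(-11) = -1/11*18 = -18/11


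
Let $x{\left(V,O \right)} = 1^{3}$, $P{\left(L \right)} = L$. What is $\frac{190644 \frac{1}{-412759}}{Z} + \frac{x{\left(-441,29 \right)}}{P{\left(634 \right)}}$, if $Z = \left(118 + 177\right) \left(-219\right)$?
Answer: $\frac{8929054497}{5635477051210} \approx 0.0015844$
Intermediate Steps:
$x{\left(V,O \right)} = 1$
$Z = -64605$ ($Z = 295 \left(-219\right) = -64605$)
$\frac{190644 \frac{1}{-412759}}{Z} + \frac{x{\left(-441,29 \right)}}{P{\left(634 \right)}} = \frac{190644 \frac{1}{-412759}}{-64605} + 1 \cdot \frac{1}{634} = 190644 \left(- \frac{1}{412759}\right) \left(- \frac{1}{64605}\right) + 1 \cdot \frac{1}{634} = \left(- \frac{190644}{412759}\right) \left(- \frac{1}{64605}\right) + \frac{1}{634} = \frac{63548}{8888765065} + \frac{1}{634} = \frac{8929054497}{5635477051210}$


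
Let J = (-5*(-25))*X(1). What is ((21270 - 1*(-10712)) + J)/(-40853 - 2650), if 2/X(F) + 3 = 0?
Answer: -95696/130509 ≈ -0.73325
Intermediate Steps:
X(F) = -⅔ (X(F) = 2/(-3 + 0) = 2/(-3) = 2*(-⅓) = -⅔)
J = -250/3 (J = -5*(-25)*(-⅔) = 125*(-⅔) = -250/3 ≈ -83.333)
((21270 - 1*(-10712)) + J)/(-40853 - 2650) = ((21270 - 1*(-10712)) - 250/3)/(-40853 - 2650) = ((21270 + 10712) - 250/3)/(-43503) = (31982 - 250/3)*(-1/43503) = (95696/3)*(-1/43503) = -95696/130509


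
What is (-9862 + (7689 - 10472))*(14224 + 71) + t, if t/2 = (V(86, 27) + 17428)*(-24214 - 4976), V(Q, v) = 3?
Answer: -1198382055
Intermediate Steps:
t = -1017621780 (t = 2*((3 + 17428)*(-24214 - 4976)) = 2*(17431*(-29190)) = 2*(-508810890) = -1017621780)
(-9862 + (7689 - 10472))*(14224 + 71) + t = (-9862 + (7689 - 10472))*(14224 + 71) - 1017621780 = (-9862 - 2783)*14295 - 1017621780 = -12645*14295 - 1017621780 = -180760275 - 1017621780 = -1198382055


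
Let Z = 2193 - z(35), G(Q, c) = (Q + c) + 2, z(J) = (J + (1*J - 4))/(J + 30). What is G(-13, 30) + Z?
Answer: 143714/65 ≈ 2211.0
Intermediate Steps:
z(J) = (-4 + 2*J)/(30 + J) (z(J) = (J + (J - 4))/(30 + J) = (J + (-4 + J))/(30 + J) = (-4 + 2*J)/(30 + J))
G(Q, c) = 2 + Q + c
Z = 142479/65 (Z = 2193 - 2*(-2 + 35)/(30 + 35) = 2193 - 2*33/65 = 2193 - 1*66/65 = 2193 - 66/65 = 142479/65 ≈ 2192.0)
G(-13, 30) + Z = (2 - 13 + 30) + 142479/65 = 19 + 142479/65 = 143714/65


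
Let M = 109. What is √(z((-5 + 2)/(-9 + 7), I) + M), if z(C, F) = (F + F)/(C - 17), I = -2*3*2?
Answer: √106237/31 ≈ 10.514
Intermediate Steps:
I = -12 (I = -6*2 = -12)
z(C, F) = 2*F/(-17 + C) (z(C, F) = (2*F)/(-17 + C) = 2*F/(-17 + C))
√(z((-5 + 2)/(-9 + 7), I) + M) = √(2*(-12)/(-17 + (-5 + 2)/(-9 + 7)) + 109) = √(2*(-12)/(-17 - 3/(-2)) + 109) = √(2*(-12)/(-17 - 3*(-½)) + 109) = √(2*(-12)/(-17 + 3/2) + 109) = √(2*(-12)/(-31/2) + 109) = √(2*(-12)*(-2/31) + 109) = √(48/31 + 109) = √(3427/31) = √106237/31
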